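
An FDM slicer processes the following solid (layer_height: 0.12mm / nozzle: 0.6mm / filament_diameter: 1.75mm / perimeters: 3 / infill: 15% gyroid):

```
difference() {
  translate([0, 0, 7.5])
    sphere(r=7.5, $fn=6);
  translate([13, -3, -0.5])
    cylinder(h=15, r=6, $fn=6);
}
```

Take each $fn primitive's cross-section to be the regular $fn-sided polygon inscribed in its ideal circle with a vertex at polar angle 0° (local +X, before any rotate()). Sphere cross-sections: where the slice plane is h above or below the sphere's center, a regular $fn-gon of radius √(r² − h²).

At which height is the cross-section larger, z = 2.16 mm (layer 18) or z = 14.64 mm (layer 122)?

Layer 18 (z = 2.16): the r=7.5 sphere contributes a regular 6-gon of circumradius √(7.5²−5.34²) = 5.266 (area = (6/2)·5.266²·sin(360°/6) = 72.06 mm²); the r=6 cylinder at (13, -3) contributes a regular 6-gon of circumradius 6 (area = (6/2)·6.000²·sin(360°/6) = 93.53 mm²); Subtracting the remaining from the first: starting from the r=7.5 sphere (72.06 mm²), the r=6 cylinder at (13, -3) misses the remaining region (no effect) — area = 72.06 mm². So its area = 72.06 mm². Layer 122 (z = 14.64): the r=7.5 sphere contributes a regular 6-gon of circumradius √(7.5²−7.14²) = 2.296 (area = (6/2)·2.296²·sin(360°/6) = 13.69 mm²); the cylinder at (13, -3) is absent (z outside [-0.5, 14.5]); Subtracting the remaining from the first: none of the subtracted shapes is present at this height, so the r=7.5 sphere is unchanged — area = 13.69 mm². So its area = 13.69 mm². Layer 18 is larger (72.06 vs 13.69 mm²).

layer 18 (z = 2.16 mm)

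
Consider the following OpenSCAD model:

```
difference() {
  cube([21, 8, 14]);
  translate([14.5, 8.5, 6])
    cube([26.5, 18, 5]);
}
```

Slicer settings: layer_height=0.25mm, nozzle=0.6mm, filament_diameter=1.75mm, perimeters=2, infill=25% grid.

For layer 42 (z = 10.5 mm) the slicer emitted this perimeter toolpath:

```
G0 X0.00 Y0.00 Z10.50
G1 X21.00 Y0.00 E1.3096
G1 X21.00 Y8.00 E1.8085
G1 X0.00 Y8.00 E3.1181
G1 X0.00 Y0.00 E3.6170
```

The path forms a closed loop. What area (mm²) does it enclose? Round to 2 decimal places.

Apply the shoelace formula to the sequence of (X, Y) vertices; enclosed area = 168.00 mm².

168.00 mm²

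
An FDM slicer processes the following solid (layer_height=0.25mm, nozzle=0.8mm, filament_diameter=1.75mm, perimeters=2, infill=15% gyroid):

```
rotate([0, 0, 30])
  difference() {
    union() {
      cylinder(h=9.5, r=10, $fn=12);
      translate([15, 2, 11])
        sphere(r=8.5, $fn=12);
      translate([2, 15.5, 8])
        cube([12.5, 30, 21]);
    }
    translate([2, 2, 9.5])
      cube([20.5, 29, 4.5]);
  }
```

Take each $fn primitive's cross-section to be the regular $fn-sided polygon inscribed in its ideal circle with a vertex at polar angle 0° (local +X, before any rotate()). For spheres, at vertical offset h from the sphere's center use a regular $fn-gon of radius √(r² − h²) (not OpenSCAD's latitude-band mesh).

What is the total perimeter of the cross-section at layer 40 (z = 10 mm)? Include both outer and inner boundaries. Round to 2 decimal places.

103.30 mm

At z = 10 mm: the cylinder does not reach this height (z outside [0, 9.5]); the r=8.5 sphere at (15, 2) contributes a regular 12-gon of circumradius √(8.5²−1²) = 8.441 (perimeter = 2·12·8.441·sin(180°/12) = 52.43 mm); the cube at (2, 15.5) (footprint 12.5×30) is included at this height (perimeter 85.00 mm); Taking the union: the 2 present regions are separate (no shared area or edge), so areas and boundary lengths simply add and each stays a separate island — boundary = 137.43 mm; the cube at (2, 2) is present — its section is the full 20.5×29 rectangle (perimeter 99.00 mm); Subtracting the remaining from the first: starting from that combined region, the 20.5×29 cube at (2, 2) partially overlaps it — only the 298.97 mm² overlap (of its 594.50 mm²) is removed, clipping the outline — boundary = 103.30 mm; (whole slice rotated 30° about Z — lengths, areas and connectivity unchanged). Overall, the cross-section has 2 separate islands. Total boundary length (outer) = 103.30 mm.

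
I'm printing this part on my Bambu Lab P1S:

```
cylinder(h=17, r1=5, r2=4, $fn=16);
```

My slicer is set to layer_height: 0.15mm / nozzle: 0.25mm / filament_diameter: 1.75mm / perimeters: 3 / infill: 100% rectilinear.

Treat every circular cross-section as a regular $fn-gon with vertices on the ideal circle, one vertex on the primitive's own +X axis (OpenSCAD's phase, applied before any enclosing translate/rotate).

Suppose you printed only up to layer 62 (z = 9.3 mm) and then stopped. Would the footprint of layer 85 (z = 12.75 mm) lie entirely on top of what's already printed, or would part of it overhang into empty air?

Compare the two slices. At z = 9.3: the cone contributes a regular 16-gon of circumradius 4.453 (interpolated between r1=5 and r2=4 at t=0.547) (area = (16/2)·4.453²·sin(360°/16) = 60.70 mm²). At z = 12.75: the cone: at t=0.750 of its height the radius interpolates to r₁+(r₂−r₁)t = 4.250, giving a regular 16-gon of that circumradius (area = (16/2)·4.250²·sin(360°/16) = 55.30 mm²). Checking containment: the cross-section at z = 12.75 is a subset of the cross-section at z = 9.3.

entirely on top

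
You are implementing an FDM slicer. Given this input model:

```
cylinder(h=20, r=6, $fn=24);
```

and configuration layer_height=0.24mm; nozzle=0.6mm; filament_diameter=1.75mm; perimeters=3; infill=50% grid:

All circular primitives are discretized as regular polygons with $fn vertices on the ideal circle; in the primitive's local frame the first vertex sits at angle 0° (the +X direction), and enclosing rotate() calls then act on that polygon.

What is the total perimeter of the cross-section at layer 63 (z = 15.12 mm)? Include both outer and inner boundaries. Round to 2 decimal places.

At z = 15.12 mm: the r=6 cylinder gives a regular 24-gon of circumradius 6 (constant along its height) (perimeter = 2·24·6.000·sin(180°/24) = 37.59 mm). Overall, the cross-section is a single solid region. Total boundary length (outer) = 37.59 mm.

37.59 mm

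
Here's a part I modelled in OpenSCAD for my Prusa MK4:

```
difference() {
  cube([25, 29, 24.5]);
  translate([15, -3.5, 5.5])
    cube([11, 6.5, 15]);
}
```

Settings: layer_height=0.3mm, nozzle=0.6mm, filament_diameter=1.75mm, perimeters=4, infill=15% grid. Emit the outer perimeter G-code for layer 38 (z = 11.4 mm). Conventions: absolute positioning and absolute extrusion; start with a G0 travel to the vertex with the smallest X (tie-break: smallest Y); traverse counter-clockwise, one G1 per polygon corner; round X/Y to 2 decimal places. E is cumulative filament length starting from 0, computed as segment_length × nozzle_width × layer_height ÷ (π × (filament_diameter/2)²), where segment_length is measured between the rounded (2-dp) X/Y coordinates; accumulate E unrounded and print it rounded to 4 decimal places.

G0 X0.00 Y0.00 Z11.40
G1 X15.00 Y0.00 E1.1225
G1 X15.00 Y3.00 E1.3470
G1 X25.00 Y3.00 E2.0954
G1 X25.00 Y29.00 E4.0411
G1 X0.00 Y29.00 E5.9120
G1 X0.00 Y0.00 E8.0822

At z = 11.4 mm: the cube is present — its section is the full 25×29 rectangle; the 11×6.5 cube at (15, -3.5) contributes its full rectangle; After the difference (first − rest): starting from the 25×29 cube, the 11×6.5 cube at (15, -3.5) partially overlaps it — only the 30.00 mm² overlap (of its 71.50 mm²) is removed, clipping the outline — 1 connected region. The outline is a single polygon with 6 vertices. Extrusion per mm of travel: 0.6 × 0.3 / (π × 0.875²) = 0.074835. Accumulating E over each segment gives final E = 8.0822.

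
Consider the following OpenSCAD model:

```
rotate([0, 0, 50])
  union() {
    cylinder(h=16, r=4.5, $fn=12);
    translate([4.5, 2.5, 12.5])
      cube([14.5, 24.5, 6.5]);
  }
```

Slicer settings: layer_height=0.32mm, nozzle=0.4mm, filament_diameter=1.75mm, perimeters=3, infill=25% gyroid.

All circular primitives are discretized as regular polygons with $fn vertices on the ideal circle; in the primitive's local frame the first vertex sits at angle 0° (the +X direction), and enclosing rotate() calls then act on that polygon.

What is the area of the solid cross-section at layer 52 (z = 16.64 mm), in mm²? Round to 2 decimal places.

355.25 mm²

At z = 16.64 mm: the cylinder does not reach this height (z outside [0, 16]); the cube at (4.5, 2.5) (footprint 14.5×24.5) is included at this height (area 355.25 mm²); Merging all regions: only the 14.5×24.5 cube at (4.5, 2.5) is present, so the union is just that shape — area = 355.25 mm²; (whole slice rotated 50° about Z — lengths, areas and connectivity unchanged). Overall, the cross-section is a single solid region. Net area = 355.25 mm².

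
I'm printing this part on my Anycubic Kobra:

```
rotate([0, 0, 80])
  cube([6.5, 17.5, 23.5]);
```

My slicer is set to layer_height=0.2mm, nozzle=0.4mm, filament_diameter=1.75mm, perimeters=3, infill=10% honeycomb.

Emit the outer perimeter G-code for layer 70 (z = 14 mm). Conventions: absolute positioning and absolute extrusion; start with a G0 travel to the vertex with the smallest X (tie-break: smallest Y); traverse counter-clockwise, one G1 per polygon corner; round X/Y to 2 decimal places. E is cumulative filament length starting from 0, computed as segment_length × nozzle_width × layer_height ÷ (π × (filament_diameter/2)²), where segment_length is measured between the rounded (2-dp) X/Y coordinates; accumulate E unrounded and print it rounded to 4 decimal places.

At z = 14 mm: the cube (footprint 6.5×17.5) is included at this height; (rotated 80° about Z; rotation is an isometry so areas/perimeters/island counts are preserved). The outline is a single polygon with 4 vertices. Extrusion per mm of travel: 0.4 × 0.2 / (π × 0.875²) = 0.033260. Accumulating E over each segment gives final E = 1.5964.

G0 X-17.23 Y3.04 Z14.00
G1 X0.00 Y0.00 E0.5819
G1 X1.13 Y6.40 E0.7981
G1 X-16.11 Y9.44 E1.3803
G1 X-17.23 Y3.04 E1.5964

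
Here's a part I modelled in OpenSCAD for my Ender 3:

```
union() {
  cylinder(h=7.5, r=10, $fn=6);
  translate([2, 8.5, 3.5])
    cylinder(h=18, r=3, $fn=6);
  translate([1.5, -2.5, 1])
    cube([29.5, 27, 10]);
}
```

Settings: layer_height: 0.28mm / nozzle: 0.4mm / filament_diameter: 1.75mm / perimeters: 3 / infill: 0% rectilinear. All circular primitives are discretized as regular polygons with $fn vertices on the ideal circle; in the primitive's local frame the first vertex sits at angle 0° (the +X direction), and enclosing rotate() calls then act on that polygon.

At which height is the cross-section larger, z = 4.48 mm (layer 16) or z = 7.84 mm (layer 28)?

layer 16 (z = 4.48 mm)

Layer 16 (z = 4.48): the r=10 cylinder contributes a regular 6-gon of circumradius 10 (area = (6/2)·10.000²·sin(360°/6) = 259.81 mm²); the r=3 cylinder at (2, 8.5) gives a regular 6-gon of circumradius 3 (constant along its height) (area = (6/2)·3.000²·sin(360°/6) = 23.38 mm²); the cube at (1.5, -2.5) is present — its section is the full 29.5×27 rectangle (area 796.50 mm²); Merging all regions: the regions partially overlap — summed areas 1079.69 mm² minus the doubly-counted overlap 90.64 mm² gives 989.05 mm² — area = 989.05 mm². So its area = 989.05 mm². Layer 28 (z = 7.84): the cylinder is absent (z outside [0, 7.5]); the r=3 cylinder at (2, 8.5) contributes a regular 6-gon of circumradius 3 (area = (6/2)·3.000²·sin(360°/6) = 23.38 mm²); the 29.5×27 cube at (1.5, -2.5) contributes its full rectangle (area 796.50 mm²); Merging all regions: the regions partially overlap — summed areas 819.88 mm² minus the doubly-counted overlap 14.29 mm² gives 805.59 mm² — area = 805.59 mm². So its area = 805.59 mm². Layer 16 is larger (989.05 vs 805.59 mm²).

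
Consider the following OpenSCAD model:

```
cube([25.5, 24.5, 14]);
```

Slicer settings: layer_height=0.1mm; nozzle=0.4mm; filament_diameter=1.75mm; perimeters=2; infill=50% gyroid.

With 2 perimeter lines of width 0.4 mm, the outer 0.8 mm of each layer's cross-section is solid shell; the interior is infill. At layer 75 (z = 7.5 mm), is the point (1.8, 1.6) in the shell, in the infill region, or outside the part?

infill

At z = 7.5 mm: the cube is present — its section is the full 25.5×24.5 rectangle. Overall, the cross-section is a single solid region. The nearest boundary edge runs (0.00, 0.00)→(25.50, 0.00); distance from the point to it = 1.60 mm. The point is inside the cross-section and 1.60 mm from the nearest boundary — more than the 0.8 mm shell width (2 × 0.4), so it's in the infill interior.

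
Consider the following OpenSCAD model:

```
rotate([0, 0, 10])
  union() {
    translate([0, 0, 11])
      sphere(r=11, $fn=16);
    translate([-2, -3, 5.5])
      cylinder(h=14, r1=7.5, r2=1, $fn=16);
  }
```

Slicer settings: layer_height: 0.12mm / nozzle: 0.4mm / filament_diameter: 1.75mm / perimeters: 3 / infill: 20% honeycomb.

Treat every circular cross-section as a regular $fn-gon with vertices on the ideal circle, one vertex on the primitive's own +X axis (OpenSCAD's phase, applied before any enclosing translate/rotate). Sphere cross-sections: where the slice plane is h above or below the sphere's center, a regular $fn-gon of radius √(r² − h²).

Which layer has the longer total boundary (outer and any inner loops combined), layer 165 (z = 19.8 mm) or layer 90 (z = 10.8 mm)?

layer 90 (z = 10.8 mm)

Layer 165 (z = 19.8): the r=11 sphere contributes a regular 16-gon of circumradius √(11²−8.8²) = 6.600 (perimeter = 2·16·6.600·sin(180°/16) = 41.20 mm); the cone at (-2, -3) is not intersected at this z (z outside [5.5, 19.5]); Taking the union: only the r=11 sphere is present, so the union is just that shape — boundary = 41.20 mm; (whole slice rotated 10° about Z — lengths, areas and connectivity unchanged). So its perimeter = 41.20 mm. Layer 90 (z = 10.8): the r=11 sphere contributes a regular 16-gon of circumradius √(11²−0.2²) = 10.998 (perimeter = 2·16·10.998·sin(180°/16) = 68.66 mm); the cone at (-2, -3) (r1=7.5→r2=1) has section circumradius 5.039 here — a regular 16-gon (perimeter = 2·16·5.039·sin(180°/16) = 31.46 mm); Combining (union): the cone at (-2, -3) lies entirely inside the r=11 sphere, so the union is just the r=11 sphere — boundary = 68.66 mm; (whole slice rotated 10° about Z — lengths, areas and connectivity unchanged). So its perimeter = 68.66 mm. Layer 90 is larger (68.66 vs 41.20 mm).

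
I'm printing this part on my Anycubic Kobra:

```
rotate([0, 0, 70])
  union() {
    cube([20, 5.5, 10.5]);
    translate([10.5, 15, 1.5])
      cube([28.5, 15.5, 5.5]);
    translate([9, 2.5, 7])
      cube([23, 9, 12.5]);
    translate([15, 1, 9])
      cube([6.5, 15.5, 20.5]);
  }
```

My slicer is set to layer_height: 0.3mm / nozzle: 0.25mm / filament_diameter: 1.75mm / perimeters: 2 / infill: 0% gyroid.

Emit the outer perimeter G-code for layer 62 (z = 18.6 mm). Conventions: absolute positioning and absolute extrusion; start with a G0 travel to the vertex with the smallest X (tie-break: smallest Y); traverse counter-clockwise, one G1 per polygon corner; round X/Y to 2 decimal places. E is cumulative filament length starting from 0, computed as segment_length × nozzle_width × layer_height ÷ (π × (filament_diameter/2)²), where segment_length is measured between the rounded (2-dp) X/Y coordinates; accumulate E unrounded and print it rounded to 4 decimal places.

G0 X-10.37 Y19.74 Z18.60
G1 X-5.68 Y18.03 E0.1557
G1 X-7.73 Y12.39 E0.3428
G1 X0.73 Y9.31 E0.6235
G1 X2.78 Y14.95 E0.8106
G1 X4.19 Y14.44 E0.8574
G1 X6.41 Y20.55 E1.0601
G1 X5.00 Y21.06 E1.1068
G1 X8.60 Y30.93 E1.4344
G1 X0.14 Y34.00 E1.7151
G1 X-3.45 Y24.14 E2.0423
G1 X-8.15 Y25.85 E2.1982
G1 X-10.37 Y19.74 E2.4009

At z = 18.6 mm: the cube is not intersected at this z (z outside [0, 10.5]); the cube at (10.5, 15) is absent (z outside [1.5, 7]); the cube at (9, 2.5) (footprint 23×9) is included at this height; the cube at (15, 1) (footprint 6.5×15.5) is included at this height; Combining (union): the regions partially overlap (shared area 58.50 mm²), so overlapping operands fuse into one piece — 1 connected region; (whole slice rotated 70° about Z — lengths, areas and connectivity unchanged). The outline is a single polygon with 12 vertices. Extrusion per mm of travel: 0.25 × 0.3 / (π × 0.875²) = 0.031181. Accumulating E over each segment gives final E = 2.4009.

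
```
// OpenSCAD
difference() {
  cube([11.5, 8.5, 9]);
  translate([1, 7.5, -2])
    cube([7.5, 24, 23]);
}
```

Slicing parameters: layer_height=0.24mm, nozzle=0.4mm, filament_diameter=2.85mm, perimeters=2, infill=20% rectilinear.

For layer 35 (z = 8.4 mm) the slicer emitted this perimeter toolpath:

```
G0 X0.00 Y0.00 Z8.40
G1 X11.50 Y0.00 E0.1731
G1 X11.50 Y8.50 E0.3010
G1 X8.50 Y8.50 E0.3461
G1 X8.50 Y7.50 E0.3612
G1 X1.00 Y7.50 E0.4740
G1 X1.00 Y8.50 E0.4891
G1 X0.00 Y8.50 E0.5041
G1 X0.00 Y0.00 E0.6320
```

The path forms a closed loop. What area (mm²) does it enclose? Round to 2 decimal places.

90.25 mm²

Apply the shoelace formula to the sequence of (X, Y) vertices; enclosed area = 90.25 mm².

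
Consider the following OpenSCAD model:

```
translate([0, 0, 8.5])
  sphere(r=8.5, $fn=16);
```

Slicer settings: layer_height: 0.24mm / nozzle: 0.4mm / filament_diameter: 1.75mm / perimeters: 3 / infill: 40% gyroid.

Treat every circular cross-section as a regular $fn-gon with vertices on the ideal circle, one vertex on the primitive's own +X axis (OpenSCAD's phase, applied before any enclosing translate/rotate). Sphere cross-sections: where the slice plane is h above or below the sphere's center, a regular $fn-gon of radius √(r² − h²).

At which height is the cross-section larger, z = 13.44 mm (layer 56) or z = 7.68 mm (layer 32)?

layer 32 (z = 7.68 mm)

Layer 56 (z = 13.44): the sphere: section is a regular 16-gon, circumradius = √(r²−h²) = √(8.5²−4.94²) = 6.917 (area = (16/2)·6.917²·sin(360°/16) = 146.48 mm²). So its area = 146.48 mm². Layer 32 (z = 7.68): the r=8.5 sphere contributes a regular 16-gon of circumradius √(8.5²−0.82²) = 8.460 (area = (16/2)·8.460²·sin(360°/16) = 219.13 mm²). So its area = 219.13 mm². Layer 32 is larger (219.13 vs 146.48 mm²).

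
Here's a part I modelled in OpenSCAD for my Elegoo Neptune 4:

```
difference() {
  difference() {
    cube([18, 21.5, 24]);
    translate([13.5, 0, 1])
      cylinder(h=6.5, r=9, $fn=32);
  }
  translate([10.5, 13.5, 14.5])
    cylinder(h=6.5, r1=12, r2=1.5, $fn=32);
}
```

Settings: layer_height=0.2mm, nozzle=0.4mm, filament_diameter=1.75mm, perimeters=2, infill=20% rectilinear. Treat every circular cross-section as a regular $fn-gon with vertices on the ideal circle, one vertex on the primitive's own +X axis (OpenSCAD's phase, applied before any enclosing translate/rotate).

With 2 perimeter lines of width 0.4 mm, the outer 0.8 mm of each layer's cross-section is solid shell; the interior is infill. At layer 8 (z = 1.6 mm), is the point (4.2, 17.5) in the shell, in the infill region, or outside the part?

infill

At z = 1.6 mm: the cube (footprint 18×21.5) is included at this height; the r=9 cylinder at (13.5, 0) contributes a regular 32-gon of circumradius 9; Taking the first minus the rest: starting from the 18×21.5 cube, the r=9 cylinder at (13.5, 0) partially overlaps it — only the 101.81 mm² overlap (of its 252.84 mm²) is removed, clipping the outline — 1 connected region; the cone at (10.5, 13.5) is absent (z outside [14.5, 21]); Taking the first minus the rest: none of the subtracted shapes is present at this height, so that combined region is unchanged — 1 connected region. Overall, the cross-section is a single solid region. The nearest boundary edge runs (0.00, 21.50)→(18.00, 21.50); distance from the point to it = 4.00 mm. The point is inside the cross-section and 4.00 mm from the nearest boundary — more than the 0.8 mm shell width (2 × 0.4), so it's in the infill interior.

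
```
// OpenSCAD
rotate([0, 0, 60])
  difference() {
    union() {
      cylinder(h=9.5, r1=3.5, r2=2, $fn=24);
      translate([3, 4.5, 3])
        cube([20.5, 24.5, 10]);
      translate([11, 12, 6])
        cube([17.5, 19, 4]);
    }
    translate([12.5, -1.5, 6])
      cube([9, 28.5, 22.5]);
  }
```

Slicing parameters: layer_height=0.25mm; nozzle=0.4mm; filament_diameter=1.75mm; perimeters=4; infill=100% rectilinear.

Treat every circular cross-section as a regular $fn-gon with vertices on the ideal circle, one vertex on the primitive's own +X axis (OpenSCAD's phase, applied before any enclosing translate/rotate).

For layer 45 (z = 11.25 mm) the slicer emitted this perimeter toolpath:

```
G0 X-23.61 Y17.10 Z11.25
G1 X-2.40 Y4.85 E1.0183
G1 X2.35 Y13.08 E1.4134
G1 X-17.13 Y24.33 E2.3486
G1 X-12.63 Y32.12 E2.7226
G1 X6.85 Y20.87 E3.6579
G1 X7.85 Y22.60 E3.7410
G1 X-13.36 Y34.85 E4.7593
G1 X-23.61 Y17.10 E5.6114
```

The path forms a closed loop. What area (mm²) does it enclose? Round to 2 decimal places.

Apply the shoelace formula to the sequence of (X, Y) vertices; enclosed area = 299.64 mm².

299.64 mm²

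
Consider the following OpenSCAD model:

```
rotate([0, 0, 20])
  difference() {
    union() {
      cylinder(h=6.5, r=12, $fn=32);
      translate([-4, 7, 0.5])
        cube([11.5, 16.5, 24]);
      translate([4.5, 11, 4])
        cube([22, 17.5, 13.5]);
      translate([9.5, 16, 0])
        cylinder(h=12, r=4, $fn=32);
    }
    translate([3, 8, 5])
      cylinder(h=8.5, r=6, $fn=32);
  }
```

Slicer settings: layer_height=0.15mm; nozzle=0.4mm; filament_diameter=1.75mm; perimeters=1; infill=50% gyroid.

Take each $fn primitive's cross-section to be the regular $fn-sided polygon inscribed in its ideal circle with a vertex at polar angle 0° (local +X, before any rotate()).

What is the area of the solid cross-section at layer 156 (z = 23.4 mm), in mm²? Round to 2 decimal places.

At z = 23.4 mm: the cylinder is not intersected at this z (z outside [0, 6.5]); the cube at (-4, 7) is present — its section is the full 11.5×16.5 rectangle (area 189.75 mm²); the cube at (4.5, 11) does not reach this height (z outside [4, 17.5]); the cylinder at (9.5, 16) does not reach this height (z outside [0, 12]); Merging all regions: only the 11.5×16.5 cube at (-4, 7) is present, so the union is just that shape — area = 189.75 mm²; the cylinder at (3, 8) does not reach this height (z outside [5, 13.5]); Subtracting the remaining from the first: none of the subtracted shapes is present at this height, so that combined region is unchanged — area = 189.75 mm²; (whole slice rotated 20° about Z — lengths, areas and connectivity unchanged). Overall, the cross-section is a single solid region. Net area = 189.75 mm².

189.75 mm²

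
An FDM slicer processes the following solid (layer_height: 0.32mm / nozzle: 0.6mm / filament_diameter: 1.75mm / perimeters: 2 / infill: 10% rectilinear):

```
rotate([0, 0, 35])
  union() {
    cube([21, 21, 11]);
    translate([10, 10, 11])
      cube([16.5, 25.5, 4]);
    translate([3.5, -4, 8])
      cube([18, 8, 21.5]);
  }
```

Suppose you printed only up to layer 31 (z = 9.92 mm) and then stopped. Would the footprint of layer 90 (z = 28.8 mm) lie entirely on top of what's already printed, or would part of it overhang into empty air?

entirely on top

Compare the two slices. At z = 9.92: the cube (footprint 21×21) is included at this height (area 441.00 mm²); the cube at (10, 10) does not reach this height (z outside [11, 15]); the cube at (3.5, -4) (footprint 18×8) is included at this height (area 144.00 mm²); Merging all regions: the regions partially overlap — summed areas 585.00 mm² minus the doubly-counted overlap 70.00 mm² gives 515.00 mm² — area = 515.00 mm²; (whole slice rotated 35° about Z — lengths, areas and connectivity unchanged). At z = 28.8: the cube is absent (z outside [0, 11]); the cube at (10, 10) does not reach this height (z outside [11, 15]); the 18×8 cube at (3.5, -4) contributes its full rectangle (area 144.00 mm²); Combining (union): only the 18×8 cube at (3.5, -4) is present, so the union is just that shape — area = 144.00 mm²; (whole slice rotated 35° about Z — lengths, areas and connectivity unchanged). Checking containment: the cross-section at z = 28.8 is a subset of the cross-section at z = 9.92.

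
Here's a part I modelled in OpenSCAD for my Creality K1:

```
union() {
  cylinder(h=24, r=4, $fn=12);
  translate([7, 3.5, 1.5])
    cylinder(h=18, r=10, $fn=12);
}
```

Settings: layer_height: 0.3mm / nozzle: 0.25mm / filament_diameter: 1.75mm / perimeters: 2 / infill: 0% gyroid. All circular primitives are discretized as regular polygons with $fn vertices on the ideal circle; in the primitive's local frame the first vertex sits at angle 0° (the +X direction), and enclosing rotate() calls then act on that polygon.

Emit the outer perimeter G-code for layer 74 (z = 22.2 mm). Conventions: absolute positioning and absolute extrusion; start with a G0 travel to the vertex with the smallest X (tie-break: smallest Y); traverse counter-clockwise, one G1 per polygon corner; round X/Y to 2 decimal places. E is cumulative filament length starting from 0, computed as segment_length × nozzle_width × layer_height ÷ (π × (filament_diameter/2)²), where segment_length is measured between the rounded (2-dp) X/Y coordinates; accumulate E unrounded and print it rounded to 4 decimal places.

G0 X-4.00 Y0.00 Z22.20
G1 X-3.46 Y-2.00 E0.0646
G1 X-2.00 Y-3.46 E0.1290
G1 X0.00 Y-4.00 E0.1936
G1 X2.00 Y-3.46 E0.2582
G1 X3.46 Y-2.00 E0.3226
G1 X4.00 Y0.00 E0.3871
G1 X3.46 Y2.00 E0.4517
G1 X2.00 Y3.46 E0.5161
G1 X0.00 Y4.00 E0.5807
G1 X-2.00 Y3.46 E0.6453
G1 X-3.46 Y2.00 E0.7097
G1 X-4.00 Y0.00 E0.7743

At z = 22.2 mm: the cylinder: section is a regular 12-gon, circumradius r=4; the cylinder at (7, 3.5) is absent (z outside [1.5, 19.5]); Taking the union: only the r=4 cylinder is present, so the union is just that shape — 1 connected region. The outline is a single polygon with 12 vertices. Extrusion per mm of travel: 0.25 × 0.3 / (π × 0.875²) = 0.031181. Accumulating E over each segment gives final E = 0.7743.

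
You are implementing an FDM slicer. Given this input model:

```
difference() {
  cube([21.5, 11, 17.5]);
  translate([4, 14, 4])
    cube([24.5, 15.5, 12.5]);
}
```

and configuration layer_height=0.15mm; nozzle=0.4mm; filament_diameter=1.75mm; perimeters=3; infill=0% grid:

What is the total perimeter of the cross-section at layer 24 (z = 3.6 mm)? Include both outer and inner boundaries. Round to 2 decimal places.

At z = 3.6 mm: the cube is present — its section is the full 21.5×11 rectangle (perimeter 65.00 mm); the cube at (4, 14) is not intersected at this z (z outside [4, 16.5]); Subtracting the remaining from the first: none of the subtracted shapes is present at this height, so the 21.5×11 cube is unchanged — boundary = 65.00 mm. Overall, the cross-section is a single solid region. Total boundary length (outer) = 65.00 mm.

65.00 mm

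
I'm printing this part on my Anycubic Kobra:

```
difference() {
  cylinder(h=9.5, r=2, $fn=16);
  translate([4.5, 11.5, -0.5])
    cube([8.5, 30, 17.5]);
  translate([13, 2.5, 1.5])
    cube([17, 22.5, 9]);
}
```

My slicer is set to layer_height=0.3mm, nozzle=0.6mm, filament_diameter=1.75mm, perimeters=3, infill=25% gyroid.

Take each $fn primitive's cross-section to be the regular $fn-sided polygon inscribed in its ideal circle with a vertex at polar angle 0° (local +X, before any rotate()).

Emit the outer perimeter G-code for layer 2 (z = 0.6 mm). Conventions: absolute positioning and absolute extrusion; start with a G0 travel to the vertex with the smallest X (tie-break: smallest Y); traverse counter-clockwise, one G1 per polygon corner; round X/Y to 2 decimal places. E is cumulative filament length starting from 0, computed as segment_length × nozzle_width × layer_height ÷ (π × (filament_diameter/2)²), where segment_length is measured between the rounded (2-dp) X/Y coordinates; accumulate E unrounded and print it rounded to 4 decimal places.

G0 X-2.00 Y0.00 Z0.60
G1 X-1.85 Y-0.77 E0.0587
G1 X-1.41 Y-1.41 E0.1168
G1 X-0.77 Y-1.85 E0.1749
G1 X0.00 Y-2.00 E0.2337
G1 X0.77 Y-1.85 E0.2924
G1 X1.41 Y-1.41 E0.3505
G1 X1.85 Y-0.77 E0.4086
G1 X2.00 Y0.00 E0.4673
G1 X1.85 Y0.77 E0.5260
G1 X1.41 Y1.41 E0.5841
G1 X0.77 Y1.85 E0.6423
G1 X0.00 Y2.00 E0.7010
G1 X-0.77 Y1.85 E0.7597
G1 X-1.41 Y1.41 E0.8178
G1 X-1.85 Y0.77 E0.8759
G1 X-2.00 Y0.00 E0.9346

At z = 0.6 mm: the r=2 cylinder contributes a regular 16-gon of circumradius 2; the cube at (4.5, 11.5) is present — its section is the full 8.5×30 rectangle; the cube at (13, 2.5) does not reach this height (z outside [1.5, 10.5]); Taking the first minus the rest: starting from the r=2 cylinder, the 8.5×30 cube at (4.5, 11.5) misses the remaining region (no effect) — 1 connected region. The outline is a single polygon with 16 vertices. Extrusion per mm of travel: 0.6 × 0.3 / (π × 0.875²) = 0.074835. Accumulating E over each segment gives final E = 0.9346.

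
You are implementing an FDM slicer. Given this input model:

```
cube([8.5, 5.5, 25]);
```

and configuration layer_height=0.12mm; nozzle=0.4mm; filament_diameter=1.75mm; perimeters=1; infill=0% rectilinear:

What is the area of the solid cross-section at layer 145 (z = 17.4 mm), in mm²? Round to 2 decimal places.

At z = 17.4 mm: the 8.5×5.5 cube contributes its full rectangle (area 46.75 mm²). Overall, the cross-section is a single solid region. Net area = 46.75 mm².

46.75 mm²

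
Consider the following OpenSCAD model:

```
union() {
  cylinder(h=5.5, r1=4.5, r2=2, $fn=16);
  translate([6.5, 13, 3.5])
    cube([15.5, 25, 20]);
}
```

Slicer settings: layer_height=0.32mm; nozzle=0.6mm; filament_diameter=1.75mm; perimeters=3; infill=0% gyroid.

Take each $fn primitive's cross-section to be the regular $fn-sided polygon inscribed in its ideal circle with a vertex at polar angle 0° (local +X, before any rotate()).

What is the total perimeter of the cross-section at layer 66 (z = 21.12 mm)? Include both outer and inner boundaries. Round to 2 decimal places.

At z = 21.12 mm: the cone is absent (z outside [0, 5.5]); the cube at (6.5, 13) is present — its section is the full 15.5×25 rectangle (perimeter 81.00 mm); Combining (union): only the 15.5×25 cube at (6.5, 13) is present, so the union is just that shape — boundary = 81.00 mm. Overall, the cross-section is a single solid region. Total boundary length (outer) = 81.00 mm.

81.00 mm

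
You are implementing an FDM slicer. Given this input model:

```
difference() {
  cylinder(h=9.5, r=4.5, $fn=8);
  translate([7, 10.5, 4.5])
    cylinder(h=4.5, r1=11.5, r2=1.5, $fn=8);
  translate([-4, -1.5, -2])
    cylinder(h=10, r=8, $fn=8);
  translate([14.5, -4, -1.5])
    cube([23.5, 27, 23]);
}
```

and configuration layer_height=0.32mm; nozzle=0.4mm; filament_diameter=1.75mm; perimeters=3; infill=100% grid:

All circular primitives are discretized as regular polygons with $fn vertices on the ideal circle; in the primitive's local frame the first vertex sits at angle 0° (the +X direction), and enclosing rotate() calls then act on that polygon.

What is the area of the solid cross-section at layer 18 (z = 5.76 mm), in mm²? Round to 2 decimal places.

At z = 5.76 mm: the r=4.5 cylinder gives a regular 8-gon of circumradius 4.5 (constant along its height) (area = (8/2)·4.500²·sin(360°/8) = 57.28 mm²); the cone at (7, 10.5) (r1=11.5→r2=1.5) has section circumradius 8.700 here — a regular 8-gon (area = (8/2)·8.700²·sin(360°/8) = 214.08 mm²); the r=8 cylinder at (-4, -1.5) contributes a regular 8-gon of circumradius 8 (area = (8/2)·8.000²·sin(360°/8) = 181.02 mm²); the cube at (14.5, -4) (footprint 23.5×27) is included at this height (area 634.50 mm²); After the difference (first − rest): starting from the r=4.5 cylinder (57.28 mm²), the cone at (7, 10.5) misses the remaining region (no effect); the r=8 cylinder at (-4, -1.5) partially overlaps it — only the 52.63 mm² overlap (of its 181.02 mm²) is removed, clipping the outline; the 23.5×27 cube at (14.5, -4) misses the remaining region (no effect) — area = 4.64 mm². Overall, the cross-section is a single solid region. Net area = 4.64 mm².

4.64 mm²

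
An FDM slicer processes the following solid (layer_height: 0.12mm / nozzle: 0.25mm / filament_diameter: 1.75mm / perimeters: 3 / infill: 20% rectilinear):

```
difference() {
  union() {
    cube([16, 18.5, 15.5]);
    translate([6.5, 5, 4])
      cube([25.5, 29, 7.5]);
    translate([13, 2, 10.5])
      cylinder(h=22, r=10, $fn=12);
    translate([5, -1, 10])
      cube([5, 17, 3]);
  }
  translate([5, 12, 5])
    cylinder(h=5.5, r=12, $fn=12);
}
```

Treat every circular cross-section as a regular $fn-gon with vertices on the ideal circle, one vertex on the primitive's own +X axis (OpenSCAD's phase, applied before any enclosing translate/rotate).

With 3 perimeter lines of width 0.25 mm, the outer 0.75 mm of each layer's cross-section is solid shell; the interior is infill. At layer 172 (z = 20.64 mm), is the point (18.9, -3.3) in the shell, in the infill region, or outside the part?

infill

At z = 20.64 mm: the cube is not intersected at this z (z outside [0, 15.5]); the cube at (6.5, 5) is not intersected at this z (z outside [4, 11.5]); the r=10 cylinder at (13, 2) gives a regular 12-gon of circumradius 10 (constant along its height); the cube at (5, -1) does not reach this height (z outside [10, 13]); Taking the union: only the r=10 cylinder at (13, 2) is present, so the union is just that shape — 1 connected region; the cylinder at (5, 12) is absent (z outside [5, 10.5]); After the difference (first − rest): none of the subtracted shapes is present at this height, so that combined region is unchanged — 1 connected region. Overall, the cross-section is a single solid region. The nearest boundary edge runs (18.00, -6.66)→(21.66, -3.00); distance from the point to it = 1.74 mm. The point is inside the cross-section and 1.74 mm from the nearest boundary — more than the 0.75 mm shell width (3 × 0.25), so it's in the infill interior.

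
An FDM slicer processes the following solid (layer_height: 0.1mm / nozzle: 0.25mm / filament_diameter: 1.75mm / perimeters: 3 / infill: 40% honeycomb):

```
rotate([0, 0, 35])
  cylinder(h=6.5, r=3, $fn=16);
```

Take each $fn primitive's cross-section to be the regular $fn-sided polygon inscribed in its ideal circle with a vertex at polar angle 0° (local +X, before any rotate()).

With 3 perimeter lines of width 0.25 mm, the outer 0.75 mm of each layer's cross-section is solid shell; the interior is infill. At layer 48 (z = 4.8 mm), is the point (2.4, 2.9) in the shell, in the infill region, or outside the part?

At z = 4.8 mm: the cylinder: section is a regular 16-gon, circumradius r=3; (rotated 35° about Z; rotation is an isometry so areas/perimeters/island counts are preserved). Overall, the cross-section is a single solid region. Undo the 35° rotation: the query point maps to (3.629, 0.999) in the un-rotated model frame. The nearest boundary edge runs (3.00, 0.00)→(2.77, 1.15); distance from the point to it = 0.81 mm. The point is not inside any of the regions above, so it lies outside the cross-section (0.81 mm from the nearest boundary).

outside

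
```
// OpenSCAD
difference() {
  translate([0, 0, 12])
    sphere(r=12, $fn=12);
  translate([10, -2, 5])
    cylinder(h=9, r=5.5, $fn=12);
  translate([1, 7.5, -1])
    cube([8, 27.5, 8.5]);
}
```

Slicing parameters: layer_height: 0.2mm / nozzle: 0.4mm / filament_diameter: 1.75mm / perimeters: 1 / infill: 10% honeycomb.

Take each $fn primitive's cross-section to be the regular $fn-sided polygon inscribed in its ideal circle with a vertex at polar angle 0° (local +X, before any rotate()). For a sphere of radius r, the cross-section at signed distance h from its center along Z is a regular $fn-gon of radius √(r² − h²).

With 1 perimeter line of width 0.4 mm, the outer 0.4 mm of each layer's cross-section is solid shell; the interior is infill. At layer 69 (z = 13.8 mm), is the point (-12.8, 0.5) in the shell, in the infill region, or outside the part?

outside

At z = 13.8 mm: the sphere: section is a regular 12-gon, circumradius = √(r²−h²) = √(12²−1.8²) = 11.864; the cylinder at (10, -2): section is a regular 12-gon, circumradius r=5.5; the cube at (1, 7.5) is not intersected at this z (z outside [-1, 7.5]); After the difference (first − rest): starting from the r=12 sphere, the r=5.5 cylinder at (10, -2) partially overlaps it — only the 55.86 mm² overlap (of its 90.75 mm²) is removed, clipping the outline — 1 connected region. Overall, the cross-section is a single solid region. The nearest boundary edge runs (-11.86, 0.00)→(-10.27, 5.93); distance from the point to it = 1.03 mm. The point is not inside any of the regions above, so it lies outside the cross-section (1.03 mm from the nearest boundary).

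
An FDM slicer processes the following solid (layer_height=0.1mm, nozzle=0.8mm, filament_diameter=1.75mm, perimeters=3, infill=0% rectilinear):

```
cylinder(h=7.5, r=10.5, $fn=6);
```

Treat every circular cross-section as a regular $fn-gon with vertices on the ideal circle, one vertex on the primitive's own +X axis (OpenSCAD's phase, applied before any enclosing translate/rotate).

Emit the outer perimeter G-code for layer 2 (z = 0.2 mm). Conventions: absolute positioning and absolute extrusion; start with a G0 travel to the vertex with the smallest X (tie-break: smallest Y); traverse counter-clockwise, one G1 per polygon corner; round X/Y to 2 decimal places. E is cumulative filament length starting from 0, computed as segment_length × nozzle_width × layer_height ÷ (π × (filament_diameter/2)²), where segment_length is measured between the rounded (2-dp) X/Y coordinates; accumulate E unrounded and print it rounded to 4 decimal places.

At z = 0.2 mm: the r=10.5 cylinder gives a regular 6-gon of circumradius 10.5 (constant along its height). The outline is a single polygon with 6 vertices. Extrusion per mm of travel: 0.8 × 0.1 / (π × 0.875²) = 0.033260. Accumulating E over each segment gives final E = 2.0950.

G0 X-10.50 Y0.00 Z0.20
G1 X-5.25 Y-9.09 E0.3491
G1 X5.25 Y-9.09 E0.6984
G1 X10.50 Y0.00 E1.0475
G1 X5.25 Y9.09 E1.3966
G1 X-5.25 Y9.09 E1.7459
G1 X-10.50 Y0.00 E2.0950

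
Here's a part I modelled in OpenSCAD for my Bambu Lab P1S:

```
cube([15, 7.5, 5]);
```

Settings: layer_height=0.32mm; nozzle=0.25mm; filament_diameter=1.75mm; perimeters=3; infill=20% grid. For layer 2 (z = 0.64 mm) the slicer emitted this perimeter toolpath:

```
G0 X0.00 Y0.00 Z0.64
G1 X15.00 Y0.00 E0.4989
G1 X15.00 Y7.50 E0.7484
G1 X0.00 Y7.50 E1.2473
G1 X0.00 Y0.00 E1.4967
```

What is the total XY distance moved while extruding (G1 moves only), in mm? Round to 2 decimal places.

45.00 mm

Sum the Euclidean lengths of each G1 segment: total = 45.00 mm.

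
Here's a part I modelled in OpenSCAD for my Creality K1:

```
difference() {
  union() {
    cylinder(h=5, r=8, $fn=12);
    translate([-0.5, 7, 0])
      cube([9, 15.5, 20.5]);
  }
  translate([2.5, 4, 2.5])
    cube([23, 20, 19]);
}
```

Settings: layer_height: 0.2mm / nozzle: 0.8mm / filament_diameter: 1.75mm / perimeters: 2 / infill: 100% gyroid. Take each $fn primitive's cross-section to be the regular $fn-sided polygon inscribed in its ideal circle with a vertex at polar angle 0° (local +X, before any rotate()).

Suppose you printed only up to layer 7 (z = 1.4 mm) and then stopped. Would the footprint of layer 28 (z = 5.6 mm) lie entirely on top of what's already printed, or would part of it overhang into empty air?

Compare the two slices. At z = 1.4: the cylinder: section is a regular 12-gon, circumradius r=8 (area = (12/2)·8.000²·sin(360°/12) = 192.00 mm²); the 9×15.5 cube at (-0.5, 7) contributes its full rectangle (area 139.50 mm²); Merging all regions: the regions partially overlap — summed areas 331.50 mm² minus the doubly-counted overlap 2.33 mm² gives 329.17 mm² — area = 329.17 mm²; the cube at (2.5, 4) is not intersected at this z (z outside [2.5, 21.5]); Taking the first minus the rest: none of the subtracted shapes is present at this height, so that combined region is unchanged — area = 329.17 mm². At z = 5.6: the cylinder does not reach this height (z outside [0, 5]); the cube at (-0.5, 7) (footprint 9×15.5) is included at this height (area 139.50 mm²); Taking the union: only the 9×15.5 cube at (-0.5, 7) is present, so the union is just that shape — area = 139.50 mm²; the 23×20 cube at (2.5, 4) contributes its full rectangle (area 460.00 mm²); Subtracting the remaining from the first: starting from that combined region (139.50 mm²), the 23×20 cube at (2.5, 4) partially overlaps it — only the 93.00 mm² overlap (of its 460.00 mm²) is removed, clipping the outline — area = 46.50 mm². Checking containment: the cross-section at z = 5.6 is a subset of the cross-section at z = 1.4.

entirely on top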